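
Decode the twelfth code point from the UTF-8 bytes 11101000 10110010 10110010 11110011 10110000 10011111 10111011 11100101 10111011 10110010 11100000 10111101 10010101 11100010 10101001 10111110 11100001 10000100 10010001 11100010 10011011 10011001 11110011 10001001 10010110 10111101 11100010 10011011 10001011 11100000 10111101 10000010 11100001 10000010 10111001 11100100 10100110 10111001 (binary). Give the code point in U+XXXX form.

Offset 0: leading byte 0xE8 = 11101000 → 3-byte char #1 = E8 B2 B2.
Offset 3: leading byte 0xF3 = 11110011 → 4-byte char #2 = F3 B0 9F BB.
Offset 7: leading byte 0xE5 = 11100101 → 3-byte char #3 = E5 BB B2.
Offset 10: leading byte 0xE0 = 11100000 → 3-byte char #4 = E0 BD 95.
Offset 13: leading byte 0xE2 = 11100010 → 3-byte char #5 = E2 A9 BE.
Offset 16: leading byte 0xE1 = 11100001 → 3-byte char #6 = E1 84 91.
Offset 19: leading byte 0xE2 = 11100010 → 3-byte char #7 = E2 9B 99.
Offset 22: leading byte 0xF3 = 11110011 → 4-byte char #8 = F3 89 96 BD.
Offset 26: leading byte 0xE2 = 11100010 → 3-byte char #9 = E2 9B 8B.
Offset 29: leading byte 0xE0 = 11100000 → 3-byte char #10 = E0 BD 82.
Offset 32: leading byte 0xE1 = 11100001 → 3-byte char #11 = E1 82 B9.
Offset 35: leading byte 0xE4 = 11100100 → 3-byte char #12 = E4 A6 B9.
Leading byte 0xE4 = 11100100 matches 1110xxxx → 3-byte sequence.
Byte 1: 0xE4 = 11100100, payload 0100 (4 bits).
Byte 2: 0xA6 = 10100110 (10xxxxxx ✓), payload 100110.
Byte 3: 0xB9 = 10111001 (10xxxxxx ✓), payload 111001.
Concatenate: 0100100110111001 = 0x49B9 (16 bits → U+49B9).

U+49B9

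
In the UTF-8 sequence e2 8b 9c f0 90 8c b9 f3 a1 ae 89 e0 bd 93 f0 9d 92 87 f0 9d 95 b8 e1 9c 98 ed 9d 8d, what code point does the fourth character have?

U+0F53

Offset 0: leading byte 0xE2 = 11100010 → 3-byte char #1 = E2 8B 9C.
Offset 3: leading byte 0xF0 = 11110000 → 4-byte char #2 = F0 90 8C B9.
Offset 7: leading byte 0xF3 = 11110011 → 4-byte char #3 = F3 A1 AE 89.
Offset 11: leading byte 0xE0 = 11100000 → 3-byte char #4 = E0 BD 93.
Leading byte 0xE0 = 11100000 matches 1110xxxx → 3-byte sequence.
Byte 1: 0xE0 = 11100000, payload 0000 (4 bits).
Byte 2: 0xBD = 10111101 (10xxxxxx ✓), payload 111101.
Byte 3: 0x93 = 10010011 (10xxxxxx ✓), payload 010011.
Concatenate: 0000111101010011 = 0xF53 (16 bits → U+0F53).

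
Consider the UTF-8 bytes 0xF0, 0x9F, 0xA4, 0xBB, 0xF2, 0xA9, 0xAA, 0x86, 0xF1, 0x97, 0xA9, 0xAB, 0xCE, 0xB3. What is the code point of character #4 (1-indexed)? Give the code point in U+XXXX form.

Offset 0: leading byte 0xF0 = 11110000 → 4-byte char #1 = F0 9F A4 BB.
Offset 4: leading byte 0xF2 = 11110010 → 4-byte char #2 = F2 A9 AA 86.
Offset 8: leading byte 0xF1 = 11110001 → 4-byte char #3 = F1 97 A9 AB.
Offset 12: leading byte 0xCE = 11001110 → 2-byte char #4 = CE B3.
Leading byte 0xCE = 11001110 matches 110xxxxx → 2-byte sequence.
Byte 1: 0xCE = 11001110, payload 01110 (5 bits).
Byte 2: 0xB3 = 10110011 (10xxxxxx ✓), payload 110011.
Concatenate: 01110110011 = 0x3B3 (11 bits → U+03B3).

U+03B3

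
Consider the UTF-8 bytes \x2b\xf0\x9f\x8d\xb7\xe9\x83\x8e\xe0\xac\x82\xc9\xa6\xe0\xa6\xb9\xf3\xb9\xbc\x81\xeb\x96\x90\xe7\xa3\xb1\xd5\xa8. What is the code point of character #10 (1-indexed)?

Offset 0: leading byte 0x2B = 00101011 → 1-byte char #1 = 2B.
Offset 1: leading byte 0xF0 = 11110000 → 4-byte char #2 = F0 9F 8D B7.
Offset 5: leading byte 0xE9 = 11101001 → 3-byte char #3 = E9 83 8E.
Offset 8: leading byte 0xE0 = 11100000 → 3-byte char #4 = E0 AC 82.
Offset 11: leading byte 0xC9 = 11001001 → 2-byte char #5 = C9 A6.
Offset 13: leading byte 0xE0 = 11100000 → 3-byte char #6 = E0 A6 B9.
Offset 16: leading byte 0xF3 = 11110011 → 4-byte char #7 = F3 B9 BC 81.
Offset 20: leading byte 0xEB = 11101011 → 3-byte char #8 = EB 96 90.
Offset 23: leading byte 0xE7 = 11100111 → 3-byte char #9 = E7 A3 B1.
Offset 26: leading byte 0xD5 = 11010101 → 2-byte char #10 = D5 A8.
Leading byte 0xD5 = 11010101 matches 110xxxxx → 2-byte sequence.
Byte 1: 0xD5 = 11010101, payload 10101 (5 bits).
Byte 2: 0xA8 = 10101000 (10xxxxxx ✓), payload 101000.
Concatenate: 10101101000 = 0x568 (11 bits → U+0568).

U+0568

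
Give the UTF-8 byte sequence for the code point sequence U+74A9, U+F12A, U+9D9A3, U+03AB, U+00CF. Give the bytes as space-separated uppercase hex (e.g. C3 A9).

E7 92 A9 EF 84 AA F2 9D A6 A3 CE AB C3 8F

U+74A9: 3-byte form → E7 92 A9.
U+F12A: 3-byte form → EF 84 AA.
U+9D9A3: 4-byte form → F2 9D A6 A3.
U+03AB: 2-byte form → CE AB.
U+00CF: 2-byte form → C3 8F.
Concatenated (14 bytes): E7 92 A9 EF 84 AA F2 9D A6 A3 CE AB C3 8F.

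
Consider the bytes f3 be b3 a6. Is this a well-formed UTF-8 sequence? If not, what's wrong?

Leading byte 0xF3 = 11110011 → 4-byte form.
Continuation bytes 0xBE=10111110, 0xB3=10110011, 0xA6=10100110 all match 10xxxxxx.
Decoded value 0xFECE6 is ≥ 0x10000 (shortest form) and not a surrogate.

valid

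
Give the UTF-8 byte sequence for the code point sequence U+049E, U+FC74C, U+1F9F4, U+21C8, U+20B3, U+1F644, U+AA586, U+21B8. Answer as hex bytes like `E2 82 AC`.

U+049E: 2-byte form → D2 9E.
U+FC74C: 4-byte form → F3 BC 9D 8C.
U+1F9F4: 4-byte form → F0 9F A7 B4.
U+21C8: 3-byte form → E2 87 88.
U+20B3: 3-byte form → E2 82 B3.
U+1F644: 4-byte form → F0 9F 99 84.
U+AA586: 4-byte form → F2 AA 96 86.
U+21B8: 3-byte form → E2 86 B8.
Concatenated (27 bytes): D2 9E F3 BC 9D 8C F0 9F A7 B4 E2 87 88 E2 82 B3 F0 9F 99 84 F2 AA 96 86 E2 86 B8.

D2 9E F3 BC 9D 8C F0 9F A7 B4 E2 87 88 E2 82 B3 F0 9F 99 84 F2 AA 96 86 E2 86 B8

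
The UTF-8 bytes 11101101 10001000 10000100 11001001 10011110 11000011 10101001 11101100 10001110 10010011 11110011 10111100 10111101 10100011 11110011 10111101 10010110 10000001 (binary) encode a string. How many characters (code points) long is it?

6

Byte at offset 0: 0xED = 11101101 → 3-byte char (#1). Advance 3.
Byte at offset 3: 0xC9 = 11001001 → 2-byte char (#2). Advance 2.
Byte at offset 5: 0xC3 = 11000011 → 2-byte char (#3). Advance 2.
Byte at offset 7: 0xEC = 11101100 → 3-byte char (#4). Advance 3.
Byte at offset 10: 0xF3 = 11110011 → 4-byte char (#5). Advance 4.
Byte at offset 14: 0xF3 = 11110011 → 4-byte char (#6). Advance 4.
Reached end at offset 18 after 6 code points.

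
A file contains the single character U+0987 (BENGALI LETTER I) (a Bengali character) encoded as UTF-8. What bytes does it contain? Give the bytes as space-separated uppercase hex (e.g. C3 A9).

E0 A6 87

U+0987 = 0x987 = 2439 decimal. In range U+0800–U+FFFF → 3-byte form: 1110xxxx 10xxxxxx 10xxxxxx.
Binary (16 bits): 0000100110000111.
Split 4+6+6: 0000 | 100110 | 000111.
Byte 1: 11100000 = 0xE0.
Byte 2: 10100110 = 0xA6.
Byte 3: 10000111 = 0x87.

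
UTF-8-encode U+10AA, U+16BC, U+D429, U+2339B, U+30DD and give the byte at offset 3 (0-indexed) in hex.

0xE1

U+10AA → 3-byte form E1 82 AA at offsets 0–2.
U+16BC → 3-byte form E1 9A BC at offsets 3–5.
Offset 3 falls in char 2's range; it's byte 1 of E1 9A BC = 0xE1.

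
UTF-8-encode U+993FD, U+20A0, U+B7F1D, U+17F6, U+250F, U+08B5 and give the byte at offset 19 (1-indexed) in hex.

1-indexed offset 19 is 0-indexed offset 18.
U+993FD → 4-byte form F2 99 8F BD at offsets 0–3.
U+20A0 → 3-byte form E2 82 A0 at offsets 4–6.
U+B7F1D → 4-byte form F2 B7 BC 9D at offsets 7–10.
U+17F6 → 3-byte form E1 9F B6 at offsets 11–13.
U+250F → 3-byte form E2 94 8F at offsets 14–16.
U+08B5 → 3-byte form E0 A2 B5 at offsets 17–19.
Offset 18 falls in char 6's range; it's byte 2 of E0 A2 B5 = 0xA2.

0xA2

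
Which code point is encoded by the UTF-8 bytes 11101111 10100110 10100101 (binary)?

Leading byte 0xEF = 11101111 matches 1110xxxx → 3-byte sequence.
Byte 1: 0xEF = 11101111, payload 1111 (4 bits).
Byte 2: 0xA6 = 10100110 (10xxxxxx ✓), payload 100110.
Byte 3: 0xA5 = 10100101 (10xxxxxx ✓), payload 100101.
Concatenate: 1111100110100101 = 0xF9A5 (16 bits → U+F9A5).

U+F9A5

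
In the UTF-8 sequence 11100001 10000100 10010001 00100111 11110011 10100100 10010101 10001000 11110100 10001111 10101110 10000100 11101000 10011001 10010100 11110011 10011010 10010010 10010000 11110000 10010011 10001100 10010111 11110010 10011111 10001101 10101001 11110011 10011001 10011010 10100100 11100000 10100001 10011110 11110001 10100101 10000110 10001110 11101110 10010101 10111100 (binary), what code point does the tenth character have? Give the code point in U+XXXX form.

U+085E

Offset 0: leading byte 0xE1 = 11100001 → 3-byte char #1 = E1 84 91.
Offset 3: leading byte 0x27 = 00100111 → 1-byte char #2 = 27.
Offset 4: leading byte 0xF3 = 11110011 → 4-byte char #3 = F3 A4 95 88.
Offset 8: leading byte 0xF4 = 11110100 → 4-byte char #4 = F4 8F AE 84.
Offset 12: leading byte 0xE8 = 11101000 → 3-byte char #5 = E8 99 94.
Offset 15: leading byte 0xF3 = 11110011 → 4-byte char #6 = F3 9A 92 90.
Offset 19: leading byte 0xF0 = 11110000 → 4-byte char #7 = F0 93 8C 97.
Offset 23: leading byte 0xF2 = 11110010 → 4-byte char #8 = F2 9F 8D A9.
Offset 27: leading byte 0xF3 = 11110011 → 4-byte char #9 = F3 99 9A A4.
Offset 31: leading byte 0xE0 = 11100000 → 3-byte char #10 = E0 A1 9E.
Leading byte 0xE0 = 11100000 matches 1110xxxx → 3-byte sequence.
Byte 1: 0xE0 = 11100000, payload 0000 (4 bits).
Byte 2: 0xA1 = 10100001 (10xxxxxx ✓), payload 100001.
Byte 3: 0x9E = 10011110 (10xxxxxx ✓), payload 011110.
Concatenate: 0000100001011110 = 0x85E (16 bits → U+085E).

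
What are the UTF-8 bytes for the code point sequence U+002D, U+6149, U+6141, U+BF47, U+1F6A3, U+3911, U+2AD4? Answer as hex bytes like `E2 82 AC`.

2D E6 85 89 E6 85 81 EB BD 87 F0 9F 9A A3 E3 A4 91 E2 AB 94

U+002D: 1-byte form → 2D.
U+6149: 3-byte form → E6 85 89.
U+6141: 3-byte form → E6 85 81.
U+BF47: 3-byte form → EB BD 87.
U+1F6A3: 4-byte form → F0 9F 9A A3.
U+3911: 3-byte form → E3 A4 91.
U+2AD4: 3-byte form → E2 AB 94.
Concatenated (20 bytes): 2D E6 85 89 E6 85 81 EB BD 87 F0 9F 9A A3 E3 A4 91 E2 AB 94.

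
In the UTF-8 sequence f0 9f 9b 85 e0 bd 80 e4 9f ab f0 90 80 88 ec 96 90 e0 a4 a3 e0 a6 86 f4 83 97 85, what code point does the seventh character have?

U+0986

Offset 0: leading byte 0xF0 = 11110000 → 4-byte char #1 = F0 9F 9B 85.
Offset 4: leading byte 0xE0 = 11100000 → 3-byte char #2 = E0 BD 80.
Offset 7: leading byte 0xE4 = 11100100 → 3-byte char #3 = E4 9F AB.
Offset 10: leading byte 0xF0 = 11110000 → 4-byte char #4 = F0 90 80 88.
Offset 14: leading byte 0xEC = 11101100 → 3-byte char #5 = EC 96 90.
Offset 17: leading byte 0xE0 = 11100000 → 3-byte char #6 = E0 A4 A3.
Offset 20: leading byte 0xE0 = 11100000 → 3-byte char #7 = E0 A6 86.
Leading byte 0xE0 = 11100000 matches 1110xxxx → 3-byte sequence.
Byte 1: 0xE0 = 11100000, payload 0000 (4 bits).
Byte 2: 0xA6 = 10100110 (10xxxxxx ✓), payload 100110.
Byte 3: 0x86 = 10000110 (10xxxxxx ✓), payload 000110.
Concatenate: 0000100110000110 = 0x986 (16 bits → U+0986).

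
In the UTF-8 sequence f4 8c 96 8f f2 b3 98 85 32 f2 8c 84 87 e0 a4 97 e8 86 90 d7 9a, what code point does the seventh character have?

Offset 0: leading byte 0xF4 = 11110100 → 4-byte char #1 = F4 8C 96 8F.
Offset 4: leading byte 0xF2 = 11110010 → 4-byte char #2 = F2 B3 98 85.
Offset 8: leading byte 0x32 = 00110010 → 1-byte char #3 = 32.
Offset 9: leading byte 0xF2 = 11110010 → 4-byte char #4 = F2 8C 84 87.
Offset 13: leading byte 0xE0 = 11100000 → 3-byte char #5 = E0 A4 97.
Offset 16: leading byte 0xE8 = 11101000 → 3-byte char #6 = E8 86 90.
Offset 19: leading byte 0xD7 = 11010111 → 2-byte char #7 = D7 9A.
Leading byte 0xD7 = 11010111 matches 110xxxxx → 2-byte sequence.
Byte 1: 0xD7 = 11010111, payload 10111 (5 bits).
Byte 2: 0x9A = 10011010 (10xxxxxx ✓), payload 011010.
Concatenate: 10111011010 = 0x5DA (11 bits → U+05DA).

U+05DA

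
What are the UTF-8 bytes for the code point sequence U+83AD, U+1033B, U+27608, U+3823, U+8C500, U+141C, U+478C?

U+83AD: 3-byte form → E8 8E AD.
U+1033B: 4-byte form → F0 90 8C BB.
U+27608: 4-byte form → F0 A7 98 88.
U+3823: 3-byte form → E3 A0 A3.
U+8C500: 4-byte form → F2 8C 94 80.
U+141C: 3-byte form → E1 90 9C.
U+478C: 3-byte form → E4 9E 8C.
Concatenated (24 bytes): E8 8E AD F0 90 8C BB F0 A7 98 88 E3 A0 A3 F2 8C 94 80 E1 90 9C E4 9E 8C.

E8 8E AD F0 90 8C BB F0 A7 98 88 E3 A0 A3 F2 8C 94 80 E1 90 9C E4 9E 8C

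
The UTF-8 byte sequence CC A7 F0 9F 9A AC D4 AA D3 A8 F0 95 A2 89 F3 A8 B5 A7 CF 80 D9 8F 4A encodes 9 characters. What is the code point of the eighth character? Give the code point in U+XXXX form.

U+064F

Offset 0: leading byte 0xCC = 11001100 → 2-byte char #1 = CC A7.
Offset 2: leading byte 0xF0 = 11110000 → 4-byte char #2 = F0 9F 9A AC.
Offset 6: leading byte 0xD4 = 11010100 → 2-byte char #3 = D4 AA.
Offset 8: leading byte 0xD3 = 11010011 → 2-byte char #4 = D3 A8.
Offset 10: leading byte 0xF0 = 11110000 → 4-byte char #5 = F0 95 A2 89.
Offset 14: leading byte 0xF3 = 11110011 → 4-byte char #6 = F3 A8 B5 A7.
Offset 18: leading byte 0xCF = 11001111 → 2-byte char #7 = CF 80.
Offset 20: leading byte 0xD9 = 11011001 → 2-byte char #8 = D9 8F.
Leading byte 0xD9 = 11011001 matches 110xxxxx → 2-byte sequence.
Byte 1: 0xD9 = 11011001, payload 11001 (5 bits).
Byte 2: 0x8F = 10001111 (10xxxxxx ✓), payload 001111.
Concatenate: 11001001111 = 0x64F (11 bits → U+064F).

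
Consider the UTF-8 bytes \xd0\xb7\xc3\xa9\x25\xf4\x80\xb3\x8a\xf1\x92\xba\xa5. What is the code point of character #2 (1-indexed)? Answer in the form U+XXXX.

Offset 0: leading byte 0xD0 = 11010000 → 2-byte char #1 = D0 B7.
Offset 2: leading byte 0xC3 = 11000011 → 2-byte char #2 = C3 A9.
Leading byte 0xC3 = 11000011 matches 110xxxxx → 2-byte sequence.
Byte 1: 0xC3 = 11000011, payload 00011 (5 bits).
Byte 2: 0xA9 = 10101001 (10xxxxxx ✓), payload 101001.
Concatenate: 00011101001 = 0xE9 (11 bits → U+00E9).

U+00E9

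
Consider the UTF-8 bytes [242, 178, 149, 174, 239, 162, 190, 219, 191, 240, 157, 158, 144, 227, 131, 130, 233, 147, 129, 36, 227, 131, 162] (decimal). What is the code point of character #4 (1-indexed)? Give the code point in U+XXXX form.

U+1D790

Offset 0: leading byte 0xF2 = 11110010 → 4-byte char #1 = F2 B2 95 AE.
Offset 4: leading byte 0xEF = 11101111 → 3-byte char #2 = EF A2 BE.
Offset 7: leading byte 0xDB = 11011011 → 2-byte char #3 = DB BF.
Offset 9: leading byte 0xF0 = 11110000 → 4-byte char #4 = F0 9D 9E 90.
Leading byte 0xF0 = 11110000 matches 11110xxx → 4-byte sequence.
Byte 1: 0xF0 = 11110000, payload 000 (3 bits).
Byte 2: 0x9D = 10011101 (10xxxxxx ✓), payload 011101.
Byte 3: 0x9E = 10011110 (10xxxxxx ✓), payload 011110.
Byte 4: 0x90 = 10010000 (10xxxxxx ✓), payload 010000.
Concatenate: 000011101011110010000 = 0x1D790 (21 bits → U+1D790).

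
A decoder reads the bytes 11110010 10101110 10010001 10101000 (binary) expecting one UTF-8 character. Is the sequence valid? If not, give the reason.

Leading byte 0xF2 = 11110010 → 4-byte form.
Continuation bytes 0xAE=10101110, 0x91=10010001, 0xA8=10101000 all match 10xxxxxx.
Decoded value 0xAE468 is ≥ 0x10000 (shortest form) and not a surrogate.

valid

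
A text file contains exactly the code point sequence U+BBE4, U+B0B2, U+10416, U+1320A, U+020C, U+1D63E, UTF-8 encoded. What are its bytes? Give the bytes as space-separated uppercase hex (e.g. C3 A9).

U+BBE4: 3-byte form → EB AF A4.
U+B0B2: 3-byte form → EB 82 B2.
U+10416: 4-byte form → F0 90 90 96.
U+1320A: 4-byte form → F0 93 88 8A.
U+020C: 2-byte form → C8 8C.
U+1D63E: 4-byte form → F0 9D 98 BE.
Concatenated (20 bytes): EB AF A4 EB 82 B2 F0 90 90 96 F0 93 88 8A C8 8C F0 9D 98 BE.

EB AF A4 EB 82 B2 F0 90 90 96 F0 93 88 8A C8 8C F0 9D 98 BE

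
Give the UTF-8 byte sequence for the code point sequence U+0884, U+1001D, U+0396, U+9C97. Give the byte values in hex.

U+0884: 3-byte form → E0 A2 84.
U+1001D: 4-byte form → F0 90 80 9D.
U+0396: 2-byte form → CE 96.
U+9C97: 3-byte form → E9 B2 97.
Concatenated (12 bytes): E0 A2 84 F0 90 80 9D CE 96 E9 B2 97.

E0 A2 84 F0 90 80 9D CE 96 E9 B2 97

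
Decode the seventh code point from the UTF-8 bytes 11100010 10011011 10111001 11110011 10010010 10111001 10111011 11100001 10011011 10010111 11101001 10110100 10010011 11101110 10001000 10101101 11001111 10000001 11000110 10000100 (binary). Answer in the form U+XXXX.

U+0184

Offset 0: leading byte 0xE2 = 11100010 → 3-byte char #1 = E2 9B B9.
Offset 3: leading byte 0xF3 = 11110011 → 4-byte char #2 = F3 92 B9 BB.
Offset 7: leading byte 0xE1 = 11100001 → 3-byte char #3 = E1 9B 97.
Offset 10: leading byte 0xE9 = 11101001 → 3-byte char #4 = E9 B4 93.
Offset 13: leading byte 0xEE = 11101110 → 3-byte char #5 = EE 88 AD.
Offset 16: leading byte 0xCF = 11001111 → 2-byte char #6 = CF 81.
Offset 18: leading byte 0xC6 = 11000110 → 2-byte char #7 = C6 84.
Leading byte 0xC6 = 11000110 matches 110xxxxx → 2-byte sequence.
Byte 1: 0xC6 = 11000110, payload 00110 (5 bits).
Byte 2: 0x84 = 10000100 (10xxxxxx ✓), payload 000100.
Concatenate: 00110000100 = 0x184 (11 bits → U+0184).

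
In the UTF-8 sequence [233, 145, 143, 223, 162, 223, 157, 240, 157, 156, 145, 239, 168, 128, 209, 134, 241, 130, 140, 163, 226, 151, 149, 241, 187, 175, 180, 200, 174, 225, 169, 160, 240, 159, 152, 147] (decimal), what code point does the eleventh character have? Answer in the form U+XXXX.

Offset 0: leading byte 0xE9 = 11101001 → 3-byte char #1 = E9 91 8F.
Offset 3: leading byte 0xDF = 11011111 → 2-byte char #2 = DF A2.
Offset 5: leading byte 0xDF = 11011111 → 2-byte char #3 = DF 9D.
Offset 7: leading byte 0xF0 = 11110000 → 4-byte char #4 = F0 9D 9C 91.
Offset 11: leading byte 0xEF = 11101111 → 3-byte char #5 = EF A8 80.
Offset 14: leading byte 0xD1 = 11010001 → 2-byte char #6 = D1 86.
Offset 16: leading byte 0xF1 = 11110001 → 4-byte char #7 = F1 82 8C A3.
Offset 20: leading byte 0xE2 = 11100010 → 3-byte char #8 = E2 97 95.
Offset 23: leading byte 0xF1 = 11110001 → 4-byte char #9 = F1 BB AF B4.
Offset 27: leading byte 0xC8 = 11001000 → 2-byte char #10 = C8 AE.
Offset 29: leading byte 0xE1 = 11100001 → 3-byte char #11 = E1 A9 A0.
Leading byte 0xE1 = 11100001 matches 1110xxxx → 3-byte sequence.
Byte 1: 0xE1 = 11100001, payload 0001 (4 bits).
Byte 2: 0xA9 = 10101001 (10xxxxxx ✓), payload 101001.
Byte 3: 0xA0 = 10100000 (10xxxxxx ✓), payload 100000.
Concatenate: 0001101001100000 = 0x1A60 (16 bits → U+1A60).

U+1A60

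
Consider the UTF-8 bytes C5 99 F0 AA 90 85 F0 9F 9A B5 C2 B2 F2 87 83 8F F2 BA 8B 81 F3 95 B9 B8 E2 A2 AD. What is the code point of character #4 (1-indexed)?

U+00B2

Offset 0: leading byte 0xC5 = 11000101 → 2-byte char #1 = C5 99.
Offset 2: leading byte 0xF0 = 11110000 → 4-byte char #2 = F0 AA 90 85.
Offset 6: leading byte 0xF0 = 11110000 → 4-byte char #3 = F0 9F 9A B5.
Offset 10: leading byte 0xC2 = 11000010 → 2-byte char #4 = C2 B2.
Leading byte 0xC2 = 11000010 matches 110xxxxx → 2-byte sequence.
Byte 1: 0xC2 = 11000010, payload 00010 (5 bits).
Byte 2: 0xB2 = 10110010 (10xxxxxx ✓), payload 110010.
Concatenate: 00010110010 = 0xB2 (11 bits → U+00B2).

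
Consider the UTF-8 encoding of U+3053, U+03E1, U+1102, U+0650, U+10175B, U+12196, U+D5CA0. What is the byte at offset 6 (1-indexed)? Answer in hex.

1-indexed offset 6 is 0-indexed offset 5.
U+3053 → 3-byte form E3 81 93 at offsets 0–2.
U+03E1 → 2-byte form CF A1 at offsets 3–4.
U+1102 → 3-byte form E1 84 82 at offsets 5–7.
Offset 5 falls in char 3's range; it's byte 1 of E1 84 82 = 0xE1.

0xE1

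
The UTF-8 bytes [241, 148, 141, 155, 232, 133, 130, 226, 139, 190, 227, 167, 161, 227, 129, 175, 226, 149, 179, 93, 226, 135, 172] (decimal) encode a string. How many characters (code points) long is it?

Byte at offset 0: 0xF1 = 11110001 → 4-byte char (#1). Advance 4.
Byte at offset 4: 0xE8 = 11101000 → 3-byte char (#2). Advance 3.
Byte at offset 7: 0xE2 = 11100010 → 3-byte char (#3). Advance 3.
Byte at offset 10: 0xE3 = 11100011 → 3-byte char (#4). Advance 3.
Byte at offset 13: 0xE3 = 11100011 → 3-byte char (#5). Advance 3.
Byte at offset 16: 0xE2 = 11100010 → 3-byte char (#6). Advance 3.
Byte at offset 19: 0x5D = 01011101 → 1-byte char (#7). Advance 1.
Byte at offset 20: 0xE2 = 11100010 → 3-byte char (#8). Advance 3.
Reached end at offset 23 after 8 code points.

8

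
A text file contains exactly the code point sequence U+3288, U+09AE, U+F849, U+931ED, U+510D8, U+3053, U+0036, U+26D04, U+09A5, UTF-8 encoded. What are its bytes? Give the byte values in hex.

E3 8A 88 E0 A6 AE EF A1 89 F2 93 87 AD F1 91 83 98 E3 81 93 36 F0 A6 B4 84 E0 A6 A5

U+3288: 3-byte form → E3 8A 88.
U+09AE: 3-byte form → E0 A6 AE.
U+F849: 3-byte form → EF A1 89.
U+931ED: 4-byte form → F2 93 87 AD.
U+510D8: 4-byte form → F1 91 83 98.
U+3053: 3-byte form → E3 81 93.
U+0036: 1-byte form → 36.
U+26D04: 4-byte form → F0 A6 B4 84.
U+09A5: 3-byte form → E0 A6 A5.
Concatenated (28 bytes): E3 8A 88 E0 A6 AE EF A1 89 F2 93 87 AD F1 91 83 98 E3 81 93 36 F0 A6 B4 84 E0 A6 A5.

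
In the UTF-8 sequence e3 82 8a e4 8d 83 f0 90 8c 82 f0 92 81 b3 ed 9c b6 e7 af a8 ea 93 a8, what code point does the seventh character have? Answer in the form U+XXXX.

Offset 0: leading byte 0xE3 = 11100011 → 3-byte char #1 = E3 82 8A.
Offset 3: leading byte 0xE4 = 11100100 → 3-byte char #2 = E4 8D 83.
Offset 6: leading byte 0xF0 = 11110000 → 4-byte char #3 = F0 90 8C 82.
Offset 10: leading byte 0xF0 = 11110000 → 4-byte char #4 = F0 92 81 B3.
Offset 14: leading byte 0xED = 11101101 → 3-byte char #5 = ED 9C B6.
Offset 17: leading byte 0xE7 = 11100111 → 3-byte char #6 = E7 AF A8.
Offset 20: leading byte 0xEA = 11101010 → 3-byte char #7 = EA 93 A8.
Leading byte 0xEA = 11101010 matches 1110xxxx → 3-byte sequence.
Byte 1: 0xEA = 11101010, payload 1010 (4 bits).
Byte 2: 0x93 = 10010011 (10xxxxxx ✓), payload 010011.
Byte 3: 0xA8 = 10101000 (10xxxxxx ✓), payload 101000.
Concatenate: 1010010011101000 = 0xA4E8 (16 bits → U+A4E8).

U+A4E8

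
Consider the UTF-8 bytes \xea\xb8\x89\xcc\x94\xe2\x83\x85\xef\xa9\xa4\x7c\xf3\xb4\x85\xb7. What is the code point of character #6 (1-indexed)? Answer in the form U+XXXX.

Offset 0: leading byte 0xEA = 11101010 → 3-byte char #1 = EA B8 89.
Offset 3: leading byte 0xCC = 11001100 → 2-byte char #2 = CC 94.
Offset 5: leading byte 0xE2 = 11100010 → 3-byte char #3 = E2 83 85.
Offset 8: leading byte 0xEF = 11101111 → 3-byte char #4 = EF A9 A4.
Offset 11: leading byte 0x7C = 01111100 → 1-byte char #5 = 7C.
Offset 12: leading byte 0xF3 = 11110011 → 4-byte char #6 = F3 B4 85 B7.
Leading byte 0xF3 = 11110011 matches 11110xxx → 4-byte sequence.
Byte 1: 0xF3 = 11110011, payload 011 (3 bits).
Byte 2: 0xB4 = 10110100 (10xxxxxx ✓), payload 110100.
Byte 3: 0x85 = 10000101 (10xxxxxx ✓), payload 000101.
Byte 4: 0xB7 = 10110111 (10xxxxxx ✓), payload 110111.
Concatenate: 011110100000101110111 = 0xF4177 (21 bits → U+F4177).

U+F4177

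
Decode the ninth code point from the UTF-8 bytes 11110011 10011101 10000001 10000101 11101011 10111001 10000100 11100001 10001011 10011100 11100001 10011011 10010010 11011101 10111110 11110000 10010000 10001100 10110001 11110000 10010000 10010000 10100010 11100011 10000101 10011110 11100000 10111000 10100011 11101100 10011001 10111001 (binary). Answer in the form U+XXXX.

Offset 0: leading byte 0xF3 = 11110011 → 4-byte char #1 = F3 9D 81 85.
Offset 4: leading byte 0xEB = 11101011 → 3-byte char #2 = EB B9 84.
Offset 7: leading byte 0xE1 = 11100001 → 3-byte char #3 = E1 8B 9C.
Offset 10: leading byte 0xE1 = 11100001 → 3-byte char #4 = E1 9B 92.
Offset 13: leading byte 0xDD = 11011101 → 2-byte char #5 = DD BE.
Offset 15: leading byte 0xF0 = 11110000 → 4-byte char #6 = F0 90 8C B1.
Offset 19: leading byte 0xF0 = 11110000 → 4-byte char #7 = F0 90 90 A2.
Offset 23: leading byte 0xE3 = 11100011 → 3-byte char #8 = E3 85 9E.
Offset 26: leading byte 0xE0 = 11100000 → 3-byte char #9 = E0 B8 A3.
Leading byte 0xE0 = 11100000 matches 1110xxxx → 3-byte sequence.
Byte 1: 0xE0 = 11100000, payload 0000 (4 bits).
Byte 2: 0xB8 = 10111000 (10xxxxxx ✓), payload 111000.
Byte 3: 0xA3 = 10100011 (10xxxxxx ✓), payload 100011.
Concatenate: 0000111000100011 = 0xE23 (16 bits → U+0E23).

U+0E23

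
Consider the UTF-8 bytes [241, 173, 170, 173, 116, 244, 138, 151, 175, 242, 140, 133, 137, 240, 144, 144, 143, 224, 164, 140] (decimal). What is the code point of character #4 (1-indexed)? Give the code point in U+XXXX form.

Offset 0: leading byte 0xF1 = 11110001 → 4-byte char #1 = F1 AD AA AD.
Offset 4: leading byte 0x74 = 01110100 → 1-byte char #2 = 74.
Offset 5: leading byte 0xF4 = 11110100 → 4-byte char #3 = F4 8A 97 AF.
Offset 9: leading byte 0xF2 = 11110010 → 4-byte char #4 = F2 8C 85 89.
Leading byte 0xF2 = 11110010 matches 11110xxx → 4-byte sequence.
Byte 1: 0xF2 = 11110010, payload 010 (3 bits).
Byte 2: 0x8C = 10001100 (10xxxxxx ✓), payload 001100.
Byte 3: 0x85 = 10000101 (10xxxxxx ✓), payload 000101.
Byte 4: 0x89 = 10001001 (10xxxxxx ✓), payload 001001.
Concatenate: 010001100000101001001 = 0x8C149 (21 bits → U+8C149).

U+8C149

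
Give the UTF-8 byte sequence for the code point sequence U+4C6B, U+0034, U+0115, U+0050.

U+4C6B: 3-byte form → E4 B1 AB.
U+0034: 1-byte form → 34.
U+0115: 2-byte form → C4 95.
U+0050: 1-byte form → 50.
Concatenated (7 bytes): E4 B1 AB 34 C4 95 50.

E4 B1 AB 34 C4 95 50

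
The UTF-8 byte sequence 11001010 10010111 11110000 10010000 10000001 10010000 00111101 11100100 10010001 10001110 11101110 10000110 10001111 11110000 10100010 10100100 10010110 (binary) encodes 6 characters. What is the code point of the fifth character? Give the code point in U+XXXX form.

U+E18F

Offset 0: leading byte 0xCA = 11001010 → 2-byte char #1 = CA 97.
Offset 2: leading byte 0xF0 = 11110000 → 4-byte char #2 = F0 90 81 90.
Offset 6: leading byte 0x3D = 00111101 → 1-byte char #3 = 3D.
Offset 7: leading byte 0xE4 = 11100100 → 3-byte char #4 = E4 91 8E.
Offset 10: leading byte 0xEE = 11101110 → 3-byte char #5 = EE 86 8F.
Leading byte 0xEE = 11101110 matches 1110xxxx → 3-byte sequence.
Byte 1: 0xEE = 11101110, payload 1110 (4 bits).
Byte 2: 0x86 = 10000110 (10xxxxxx ✓), payload 000110.
Byte 3: 0x8F = 10001111 (10xxxxxx ✓), payload 001111.
Concatenate: 1110000110001111 = 0xE18F (16 bits → U+E18F).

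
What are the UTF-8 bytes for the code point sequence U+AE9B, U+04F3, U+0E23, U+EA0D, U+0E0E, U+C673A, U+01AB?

U+AE9B: 3-byte form → EA BA 9B.
U+04F3: 2-byte form → D3 B3.
U+0E23: 3-byte form → E0 B8 A3.
U+EA0D: 3-byte form → EE A8 8D.
U+0E0E: 3-byte form → E0 B8 8E.
U+C673A: 4-byte form → F3 86 9C BA.
U+01AB: 2-byte form → C6 AB.
Concatenated (20 bytes): EA BA 9B D3 B3 E0 B8 A3 EE A8 8D E0 B8 8E F3 86 9C BA C6 AB.

EA BA 9B D3 B3 E0 B8 A3 EE A8 8D E0 B8 8E F3 86 9C BA C6 AB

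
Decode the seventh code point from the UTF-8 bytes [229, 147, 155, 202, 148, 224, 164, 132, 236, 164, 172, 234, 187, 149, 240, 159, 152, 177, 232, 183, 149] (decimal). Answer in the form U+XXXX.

U+8DD5

Offset 0: leading byte 0xE5 = 11100101 → 3-byte char #1 = E5 93 9B.
Offset 3: leading byte 0xCA = 11001010 → 2-byte char #2 = CA 94.
Offset 5: leading byte 0xE0 = 11100000 → 3-byte char #3 = E0 A4 84.
Offset 8: leading byte 0xEC = 11101100 → 3-byte char #4 = EC A4 AC.
Offset 11: leading byte 0xEA = 11101010 → 3-byte char #5 = EA BB 95.
Offset 14: leading byte 0xF0 = 11110000 → 4-byte char #6 = F0 9F 98 B1.
Offset 18: leading byte 0xE8 = 11101000 → 3-byte char #7 = E8 B7 95.
Leading byte 0xE8 = 11101000 matches 1110xxxx → 3-byte sequence.
Byte 1: 0xE8 = 11101000, payload 1000 (4 bits).
Byte 2: 0xB7 = 10110111 (10xxxxxx ✓), payload 110111.
Byte 3: 0x95 = 10010101 (10xxxxxx ✓), payload 010101.
Concatenate: 1000110111010101 = 0x8DD5 (16 bits → U+8DD5).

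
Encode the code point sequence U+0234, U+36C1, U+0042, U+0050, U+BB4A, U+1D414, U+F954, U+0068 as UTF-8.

C8 B4 E3 9B 81 42 50 EB AD 8A F0 9D 90 94 EF A5 94 68

U+0234: 2-byte form → C8 B4.
U+36C1: 3-byte form → E3 9B 81.
U+0042: 1-byte form → 42.
U+0050: 1-byte form → 50.
U+BB4A: 3-byte form → EB AD 8A.
U+1D414: 4-byte form → F0 9D 90 94.
U+F954: 3-byte form → EF A5 94.
U+0068: 1-byte form → 68.
Concatenated (18 bytes): C8 B4 E3 9B 81 42 50 EB AD 8A F0 9D 90 94 EF A5 94 68.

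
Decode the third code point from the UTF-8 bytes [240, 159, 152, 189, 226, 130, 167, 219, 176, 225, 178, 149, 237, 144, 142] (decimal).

U+06F0

Offset 0: leading byte 0xF0 = 11110000 → 4-byte char #1 = F0 9F 98 BD.
Offset 4: leading byte 0xE2 = 11100010 → 3-byte char #2 = E2 82 A7.
Offset 7: leading byte 0xDB = 11011011 → 2-byte char #3 = DB B0.
Leading byte 0xDB = 11011011 matches 110xxxxx → 2-byte sequence.
Byte 1: 0xDB = 11011011, payload 11011 (5 bits).
Byte 2: 0xB0 = 10110000 (10xxxxxx ✓), payload 110000.
Concatenate: 11011110000 = 0x6F0 (11 bits → U+06F0).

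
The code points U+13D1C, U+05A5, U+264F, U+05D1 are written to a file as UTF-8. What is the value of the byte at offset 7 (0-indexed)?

0x99

U+13D1C → 4-byte form F0 93 B4 9C at offsets 0–3.
U+05A5 → 2-byte form D6 A5 at offsets 4–5.
U+264F → 3-byte form E2 99 8F at offsets 6–8.
Offset 7 falls in char 3's range; it's byte 2 of E2 99 8F = 0x99.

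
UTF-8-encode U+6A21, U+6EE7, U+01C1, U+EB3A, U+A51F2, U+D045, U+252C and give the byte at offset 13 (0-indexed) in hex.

U+6A21 → 3-byte form E6 A8 A1 at offsets 0–2.
U+6EE7 → 3-byte form E6 BB A7 at offsets 3–5.
U+01C1 → 2-byte form C7 81 at offsets 6–7.
U+EB3A → 3-byte form EE AC BA at offsets 8–10.
U+A51F2 → 4-byte form F2 A5 87 B2 at offsets 11–14.
Offset 13 falls in char 5's range; it's byte 3 of F2 A5 87 B2 = 0x87.

0x87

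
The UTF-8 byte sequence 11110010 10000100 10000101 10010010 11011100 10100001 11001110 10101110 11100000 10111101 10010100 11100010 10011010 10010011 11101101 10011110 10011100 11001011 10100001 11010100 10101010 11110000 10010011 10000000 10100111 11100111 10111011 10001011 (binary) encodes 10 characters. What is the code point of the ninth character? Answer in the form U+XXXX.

U+13027

Offset 0: leading byte 0xF2 = 11110010 → 4-byte char #1 = F2 84 85 92.
Offset 4: leading byte 0xDC = 11011100 → 2-byte char #2 = DC A1.
Offset 6: leading byte 0xCE = 11001110 → 2-byte char #3 = CE AE.
Offset 8: leading byte 0xE0 = 11100000 → 3-byte char #4 = E0 BD 94.
Offset 11: leading byte 0xE2 = 11100010 → 3-byte char #5 = E2 9A 93.
Offset 14: leading byte 0xED = 11101101 → 3-byte char #6 = ED 9E 9C.
Offset 17: leading byte 0xCB = 11001011 → 2-byte char #7 = CB A1.
Offset 19: leading byte 0xD4 = 11010100 → 2-byte char #8 = D4 AA.
Offset 21: leading byte 0xF0 = 11110000 → 4-byte char #9 = F0 93 80 A7.
Leading byte 0xF0 = 11110000 matches 11110xxx → 4-byte sequence.
Byte 1: 0xF0 = 11110000, payload 000 (3 bits).
Byte 2: 0x93 = 10010011 (10xxxxxx ✓), payload 010011.
Byte 3: 0x80 = 10000000 (10xxxxxx ✓), payload 000000.
Byte 4: 0xA7 = 10100111 (10xxxxxx ✓), payload 100111.
Concatenate: 000010011000000100111 = 0x13027 (21 bits → U+13027).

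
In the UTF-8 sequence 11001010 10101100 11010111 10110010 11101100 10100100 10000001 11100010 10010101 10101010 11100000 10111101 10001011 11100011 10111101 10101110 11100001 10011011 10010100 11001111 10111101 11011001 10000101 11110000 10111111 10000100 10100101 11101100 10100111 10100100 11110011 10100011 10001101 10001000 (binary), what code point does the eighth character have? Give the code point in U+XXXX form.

U+03FD

Offset 0: leading byte 0xCA = 11001010 → 2-byte char #1 = CA AC.
Offset 2: leading byte 0xD7 = 11010111 → 2-byte char #2 = D7 B2.
Offset 4: leading byte 0xEC = 11101100 → 3-byte char #3 = EC A4 81.
Offset 7: leading byte 0xE2 = 11100010 → 3-byte char #4 = E2 95 AA.
Offset 10: leading byte 0xE0 = 11100000 → 3-byte char #5 = E0 BD 8B.
Offset 13: leading byte 0xE3 = 11100011 → 3-byte char #6 = E3 BD AE.
Offset 16: leading byte 0xE1 = 11100001 → 3-byte char #7 = E1 9B 94.
Offset 19: leading byte 0xCF = 11001111 → 2-byte char #8 = CF BD.
Leading byte 0xCF = 11001111 matches 110xxxxx → 2-byte sequence.
Byte 1: 0xCF = 11001111, payload 01111 (5 bits).
Byte 2: 0xBD = 10111101 (10xxxxxx ✓), payload 111101.
Concatenate: 01111111101 = 0x3FD (11 bits → U+03FD).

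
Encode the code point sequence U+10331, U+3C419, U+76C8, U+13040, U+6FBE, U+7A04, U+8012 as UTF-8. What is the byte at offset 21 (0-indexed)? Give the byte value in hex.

U+10331 → 4-byte form F0 90 8C B1 at offsets 0–3.
U+3C419 → 4-byte form F0 BC 90 99 at offsets 4–7.
U+76C8 → 3-byte form E7 9B 88 at offsets 8–10.
U+13040 → 4-byte form F0 93 81 80 at offsets 11–14.
U+6FBE → 3-byte form E6 BE BE at offsets 15–17.
U+7A04 → 3-byte form E7 A8 84 at offsets 18–20.
U+8012 → 3-byte form E8 80 92 at offsets 21–23.
Offset 21 falls in char 7's range; it's byte 1 of E8 80 92 = 0xE8.

0xE8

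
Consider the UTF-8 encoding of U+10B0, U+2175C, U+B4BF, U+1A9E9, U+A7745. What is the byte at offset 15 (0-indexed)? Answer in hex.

0xA7

U+10B0 → 3-byte form E1 82 B0 at offsets 0–2.
U+2175C → 4-byte form F0 A1 9D 9C at offsets 3–6.
U+B4BF → 3-byte form EB 92 BF at offsets 7–9.
U+1A9E9 → 4-byte form F0 9A A7 A9 at offsets 10–13.
U+A7745 → 4-byte form F2 A7 9D 85 at offsets 14–17.
Offset 15 falls in char 5's range; it's byte 2 of F2 A7 9D 85 = 0xA7.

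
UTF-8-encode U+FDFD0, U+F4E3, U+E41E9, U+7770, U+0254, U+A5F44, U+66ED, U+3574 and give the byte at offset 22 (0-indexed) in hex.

0xAD

U+FDFD0 → 4-byte form F3 BD BF 90 at offsets 0–3.
U+F4E3 → 3-byte form EF 93 A3 at offsets 4–6.
U+E41E9 → 4-byte form F3 A4 87 A9 at offsets 7–10.
U+7770 → 3-byte form E7 9D B0 at offsets 11–13.
U+0254 → 2-byte form C9 94 at offsets 14–15.
U+A5F44 → 4-byte form F2 A5 BD 84 at offsets 16–19.
U+66ED → 3-byte form E6 9B AD at offsets 20–22.
Offset 22 falls in char 7's range; it's byte 3 of E6 9B AD = 0xAD.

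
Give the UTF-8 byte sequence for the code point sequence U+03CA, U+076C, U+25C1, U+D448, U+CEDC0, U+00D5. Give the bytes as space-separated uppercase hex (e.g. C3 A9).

CF 8A DD AC E2 97 81 ED 91 88 F3 8E B7 80 C3 95

U+03CA: 2-byte form → CF 8A.
U+076C: 2-byte form → DD AC.
U+25C1: 3-byte form → E2 97 81.
U+D448: 3-byte form → ED 91 88.
U+CEDC0: 4-byte form → F3 8E B7 80.
U+00D5: 2-byte form → C3 95.
Concatenated (16 bytes): CF 8A DD AC E2 97 81 ED 91 88 F3 8E B7 80 C3 95.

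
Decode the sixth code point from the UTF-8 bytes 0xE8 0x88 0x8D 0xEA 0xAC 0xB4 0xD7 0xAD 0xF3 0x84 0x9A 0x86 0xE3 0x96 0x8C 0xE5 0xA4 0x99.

Offset 0: leading byte 0xE8 = 11101000 → 3-byte char #1 = E8 88 8D.
Offset 3: leading byte 0xEA = 11101010 → 3-byte char #2 = EA AC B4.
Offset 6: leading byte 0xD7 = 11010111 → 2-byte char #3 = D7 AD.
Offset 8: leading byte 0xF3 = 11110011 → 4-byte char #4 = F3 84 9A 86.
Offset 12: leading byte 0xE3 = 11100011 → 3-byte char #5 = E3 96 8C.
Offset 15: leading byte 0xE5 = 11100101 → 3-byte char #6 = E5 A4 99.
Leading byte 0xE5 = 11100101 matches 1110xxxx → 3-byte sequence.
Byte 1: 0xE5 = 11100101, payload 0101 (4 bits).
Byte 2: 0xA4 = 10100100 (10xxxxxx ✓), payload 100100.
Byte 3: 0x99 = 10011001 (10xxxxxx ✓), payload 011001.
Concatenate: 0101100100011001 = 0x5919 (16 bits → U+5919).

U+5919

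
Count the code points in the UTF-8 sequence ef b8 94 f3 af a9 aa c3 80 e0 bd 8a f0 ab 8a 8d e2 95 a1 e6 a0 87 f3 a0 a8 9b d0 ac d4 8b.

10

Byte at offset 0: 0xEF = 11101111 → 3-byte char (#1). Advance 3.
Byte at offset 3: 0xF3 = 11110011 → 4-byte char (#2). Advance 4.
Byte at offset 7: 0xC3 = 11000011 → 2-byte char (#3). Advance 2.
Byte at offset 9: 0xE0 = 11100000 → 3-byte char (#4). Advance 3.
Byte at offset 12: 0xF0 = 11110000 → 4-byte char (#5). Advance 4.
Byte at offset 16: 0xE2 = 11100010 → 3-byte char (#6). Advance 3.
Byte at offset 19: 0xE6 = 11100110 → 3-byte char (#7). Advance 3.
Byte at offset 22: 0xF3 = 11110011 → 4-byte char (#8). Advance 4.
Byte at offset 26: 0xD0 = 11010000 → 2-byte char (#9). Advance 2.
Byte at offset 28: 0xD4 = 11010100 → 2-byte char (#10). Advance 2.
Reached end at offset 30 after 10 code points.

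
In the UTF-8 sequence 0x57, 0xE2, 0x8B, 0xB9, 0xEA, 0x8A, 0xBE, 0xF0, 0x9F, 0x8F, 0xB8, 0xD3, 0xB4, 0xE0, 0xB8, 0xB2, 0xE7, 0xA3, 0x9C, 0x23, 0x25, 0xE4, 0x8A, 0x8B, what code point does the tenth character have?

Offset 0: leading byte 0x57 = 01010111 → 1-byte char #1 = 57.
Offset 1: leading byte 0xE2 = 11100010 → 3-byte char #2 = E2 8B B9.
Offset 4: leading byte 0xEA = 11101010 → 3-byte char #3 = EA 8A BE.
Offset 7: leading byte 0xF0 = 11110000 → 4-byte char #4 = F0 9F 8F B8.
Offset 11: leading byte 0xD3 = 11010011 → 2-byte char #5 = D3 B4.
Offset 13: leading byte 0xE0 = 11100000 → 3-byte char #6 = E0 B8 B2.
Offset 16: leading byte 0xE7 = 11100111 → 3-byte char #7 = E7 A3 9C.
Offset 19: leading byte 0x23 = 00100011 → 1-byte char #8 = 23.
Offset 20: leading byte 0x25 = 00100101 → 1-byte char #9 = 25.
Offset 21: leading byte 0xE4 = 11100100 → 3-byte char #10 = E4 8A 8B.
Leading byte 0xE4 = 11100100 matches 1110xxxx → 3-byte sequence.
Byte 1: 0xE4 = 11100100, payload 0100 (4 bits).
Byte 2: 0x8A = 10001010 (10xxxxxx ✓), payload 001010.
Byte 3: 0x8B = 10001011 (10xxxxxx ✓), payload 001011.
Concatenate: 0100001010001011 = 0x428B (16 bits → U+428B).

U+428B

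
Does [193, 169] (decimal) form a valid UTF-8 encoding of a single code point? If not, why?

invalid (overlong encoding)

Leading byte 0xC1 = 11000001 → 2-byte form.
Continuation bytes all match 10xxxxxx. Payload decodes to 0x69.
But 0x69 < 0x80, the minimum for a 2-byte sequence — this is an overlong encoding.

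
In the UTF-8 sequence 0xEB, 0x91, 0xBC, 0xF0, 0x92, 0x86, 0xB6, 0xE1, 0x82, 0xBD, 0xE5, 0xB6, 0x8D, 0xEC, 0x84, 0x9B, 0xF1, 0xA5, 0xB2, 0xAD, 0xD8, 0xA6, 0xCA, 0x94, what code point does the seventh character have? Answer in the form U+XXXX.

U+0626

Offset 0: leading byte 0xEB = 11101011 → 3-byte char #1 = EB 91 BC.
Offset 3: leading byte 0xF0 = 11110000 → 4-byte char #2 = F0 92 86 B6.
Offset 7: leading byte 0xE1 = 11100001 → 3-byte char #3 = E1 82 BD.
Offset 10: leading byte 0xE5 = 11100101 → 3-byte char #4 = E5 B6 8D.
Offset 13: leading byte 0xEC = 11101100 → 3-byte char #5 = EC 84 9B.
Offset 16: leading byte 0xF1 = 11110001 → 4-byte char #6 = F1 A5 B2 AD.
Offset 20: leading byte 0xD8 = 11011000 → 2-byte char #7 = D8 A6.
Leading byte 0xD8 = 11011000 matches 110xxxxx → 2-byte sequence.
Byte 1: 0xD8 = 11011000, payload 11000 (5 bits).
Byte 2: 0xA6 = 10100110 (10xxxxxx ✓), payload 100110.
Concatenate: 11000100110 = 0x626 (11 bits → U+0626).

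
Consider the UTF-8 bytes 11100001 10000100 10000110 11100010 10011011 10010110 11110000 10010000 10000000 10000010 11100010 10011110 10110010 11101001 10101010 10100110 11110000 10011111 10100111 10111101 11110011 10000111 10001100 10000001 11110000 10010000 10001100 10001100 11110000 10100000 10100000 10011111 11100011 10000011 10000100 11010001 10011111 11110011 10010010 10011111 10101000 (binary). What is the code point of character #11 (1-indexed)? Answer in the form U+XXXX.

U+045F

Offset 0: leading byte 0xE1 = 11100001 → 3-byte char #1 = E1 84 86.
Offset 3: leading byte 0xE2 = 11100010 → 3-byte char #2 = E2 9B 96.
Offset 6: leading byte 0xF0 = 11110000 → 4-byte char #3 = F0 90 80 82.
Offset 10: leading byte 0xE2 = 11100010 → 3-byte char #4 = E2 9E B2.
Offset 13: leading byte 0xE9 = 11101001 → 3-byte char #5 = E9 AA A6.
Offset 16: leading byte 0xF0 = 11110000 → 4-byte char #6 = F0 9F A7 BD.
Offset 20: leading byte 0xF3 = 11110011 → 4-byte char #7 = F3 87 8C 81.
Offset 24: leading byte 0xF0 = 11110000 → 4-byte char #8 = F0 90 8C 8C.
Offset 28: leading byte 0xF0 = 11110000 → 4-byte char #9 = F0 A0 A0 9F.
Offset 32: leading byte 0xE3 = 11100011 → 3-byte char #10 = E3 83 84.
Offset 35: leading byte 0xD1 = 11010001 → 2-byte char #11 = D1 9F.
Leading byte 0xD1 = 11010001 matches 110xxxxx → 2-byte sequence.
Byte 1: 0xD1 = 11010001, payload 10001 (5 bits).
Byte 2: 0x9F = 10011111 (10xxxxxx ✓), payload 011111.
Concatenate: 10001011111 = 0x45F (11 bits → U+045F).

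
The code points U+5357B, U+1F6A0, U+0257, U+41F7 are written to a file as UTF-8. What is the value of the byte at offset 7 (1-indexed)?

0x9A

1-indexed offset 7 is 0-indexed offset 6.
U+5357B → 4-byte form F1 93 95 BB at offsets 0–3.
U+1F6A0 → 4-byte form F0 9F 9A A0 at offsets 4–7.
Offset 6 falls in char 2's range; it's byte 3 of F0 9F 9A A0 = 0x9A.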